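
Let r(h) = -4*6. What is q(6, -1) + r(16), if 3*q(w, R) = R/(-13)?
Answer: -935/39 ≈ -23.974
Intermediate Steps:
r(h) = -24
q(w, R) = -R/39 (q(w, R) = (R/(-13))/3 = (R*(-1/13))/3 = (-R/13)/3 = -R/39)
q(6, -1) + r(16) = -1/39*(-1) - 24 = 1/39 - 24 = -935/39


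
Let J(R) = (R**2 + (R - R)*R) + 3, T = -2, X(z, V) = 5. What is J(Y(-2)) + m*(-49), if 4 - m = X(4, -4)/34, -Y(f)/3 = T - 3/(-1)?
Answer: -6011/34 ≈ -176.79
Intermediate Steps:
Y(f) = -3 (Y(f) = -3*(-2 - 3/(-1)) = -3*(-2 - 3*(-1)) = -3*(-2 - 1*(-3)) = -3*(-2 + 3) = -3*1 = -3)
J(R) = 3 + R**2 (J(R) = (R**2 + 0*R) + 3 = (R**2 + 0) + 3 = R**2 + 3 = 3 + R**2)
m = 131/34 (m = 4 - 5/34 = 131/34 ≈ 3.8529)
J(Y(-2)) + m*(-49) = (3 + (-3)**2) + (131/34)*(-49) = (3 + 9) - 6419/34 = 12 - 6419/34 = -6011/34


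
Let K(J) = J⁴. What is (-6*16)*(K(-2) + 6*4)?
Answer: -3840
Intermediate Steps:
(-6*16)*(K(-2) + 6*4) = (-6*16)*((-2)⁴ + 6*4) = -96*(16 + 24) = -96*40 = -3840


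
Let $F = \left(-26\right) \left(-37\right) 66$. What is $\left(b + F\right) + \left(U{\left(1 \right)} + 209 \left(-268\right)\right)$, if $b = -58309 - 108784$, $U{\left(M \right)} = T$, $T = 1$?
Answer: $-159612$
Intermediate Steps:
$U{\left(M \right)} = 1$
$F = 63492$ ($F = 962 \cdot 66 = 63492$)
$b = -167093$ ($b = -58309 - 108784 = -167093$)
$\left(b + F\right) + \left(U{\left(1 \right)} + 209 \left(-268\right)\right) = \left(-167093 + 63492\right) + \left(1 + 209 \left(-268\right)\right) = -103601 + \left(1 - 56012\right) = -103601 - 56011 = -159612$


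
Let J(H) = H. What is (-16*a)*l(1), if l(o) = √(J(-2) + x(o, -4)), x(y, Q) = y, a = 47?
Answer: -752*I ≈ -752.0*I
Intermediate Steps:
l(o) = √(-2 + o)
(-16*a)*l(1) = (-16*47)*√(-2 + 1) = -752*I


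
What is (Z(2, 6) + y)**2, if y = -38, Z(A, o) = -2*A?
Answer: 1764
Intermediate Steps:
(Z(2, 6) + y)**2 = (-2*2 - 38)**2 = (-4 - 38)**2 = (-42)**2 = 1764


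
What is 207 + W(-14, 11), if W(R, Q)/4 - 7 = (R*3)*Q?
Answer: -1613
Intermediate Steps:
W(R, Q) = 28 + 12*Q*R (W(R, Q) = 28 + 4*((R*3)*Q) = 28 + 4*((3*R)*Q) = 28 + 4*(3*Q*R) = 28 + 12*Q*R)
207 + W(-14, 11) = 207 + (28 + 12*11*(-14)) = 207 + (28 - 1848) = 207 - 1820 = -1613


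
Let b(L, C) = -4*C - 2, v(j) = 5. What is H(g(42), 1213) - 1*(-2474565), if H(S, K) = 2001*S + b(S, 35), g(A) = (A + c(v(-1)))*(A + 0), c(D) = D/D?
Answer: 6088229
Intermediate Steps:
c(D) = 1
b(L, C) = -2 - 4*C
g(A) = A*(1 + A) (g(A) = (A + 1)*(A + 0) = (1 + A)*A = A*(1 + A))
H(S, K) = -142 + 2001*S (H(S, K) = 2001*S + (-2 - 4*35) = 2001*S + (-2 - 140) = 2001*S - 142 = -142 + 2001*S)
H(g(42), 1213) - 1*(-2474565) = (-142 + 2001*(42*(1 + 42))) - 1*(-2474565) = (-142 + 2001*(42*43)) + 2474565 = (-142 + 2001*1806) + 2474565 = (-142 + 3613806) + 2474565 = 3613664 + 2474565 = 6088229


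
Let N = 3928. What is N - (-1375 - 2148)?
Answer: 7451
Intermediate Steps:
N - (-1375 - 2148) = 3928 - (-1375 - 2148) = 3928 - 1*(-3523) = 3928 + 3523 = 7451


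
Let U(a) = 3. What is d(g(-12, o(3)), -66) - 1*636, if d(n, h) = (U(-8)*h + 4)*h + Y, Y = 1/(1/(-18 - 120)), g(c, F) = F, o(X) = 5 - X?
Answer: 12030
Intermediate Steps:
Y = -138 (Y = 1/(1/(-138)) = 1/(-1/138) = -138)
d(n, h) = -138 + h*(4 + 3*h) (d(n, h) = (3*h + 4)*h - 138 = (4 + 3*h)*h - 138 = h*(4 + 3*h) - 138 = -138 + h*(4 + 3*h))
d(g(-12, o(3)), -66) - 1*636 = (-138 + 3*(-66)² + 4*(-66)) - 1*636 = (-138 + 3*4356 - 264) - 636 = (-138 + 13068 - 264) - 636 = 12666 - 636 = 12030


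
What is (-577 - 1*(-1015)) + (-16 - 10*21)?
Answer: 212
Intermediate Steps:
(-577 - 1*(-1015)) + (-16 - 10*21) = (-577 + 1015) + (-16 - 210) = 438 - 226 = 212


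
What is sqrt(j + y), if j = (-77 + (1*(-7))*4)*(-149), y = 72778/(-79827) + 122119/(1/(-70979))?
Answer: I*sqrt(55234693494922560630)/79827 ≈ 93101.0*I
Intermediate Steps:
y = -691931216134105/79827 (y = 72778*(-1/79827) + 122119/(-1/70979) = -72778/79827 + 122119*(-70979) = -72778/79827 - 8667884501 = -691931216134105/79827 ≈ -8.6679e+9)
j = 15645 (j = (-77 - 7*4)*(-149) = (-77 - 28)*(-149) = -105*(-149) = 15645)
sqrt(j + y) = sqrt(15645 - 691931216134105/79827) = sqrt(-691929967240690/79827) = I*sqrt(55234693494922560630)/79827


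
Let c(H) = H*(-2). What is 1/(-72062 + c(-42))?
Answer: -1/71978 ≈ -1.3893e-5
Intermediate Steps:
c(H) = -2*H
1/(-72062 + c(-42)) = 1/(-72062 - 2*(-42)) = 1/(-72062 + 84) = 1/(-71978) = -1/71978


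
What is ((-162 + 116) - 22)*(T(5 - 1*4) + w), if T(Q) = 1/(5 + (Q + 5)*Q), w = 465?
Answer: -347888/11 ≈ -31626.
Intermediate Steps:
T(Q) = 1/(5 + Q*(5 + Q)) (T(Q) = 1/(5 + (5 + Q)*Q) = 1/(5 + Q*(5 + Q)))
((-162 + 116) - 22)*(T(5 - 1*4) + w) = ((-162 + 116) - 22)*(1/(5 + (5 - 1*4)**2 + 5*(5 - 1*4)) + 465) = (-46 - 22)*(1/(5 + (5 - 4)**2 + 5*(5 - 4)) + 465) = -68*(1/(5 + 1**2 + 5*1) + 465) = -68*(1/(5 + 1 + 5) + 465) = -68*(1/11 + 465) = -68*5116/11 = -347888/11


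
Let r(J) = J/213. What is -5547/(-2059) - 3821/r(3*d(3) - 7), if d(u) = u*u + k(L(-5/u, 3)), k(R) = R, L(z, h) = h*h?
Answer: -1675503798/96773 ≈ -17314.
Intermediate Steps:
L(z, h) = h²
d(u) = 9 + u² (d(u) = u*u + 3² = u² + 9 = 9 + u²)
r(J) = J/213 (r(J) = J*(1/213) = J/213)
-5547/(-2059) - 3821/r(3*d(3) - 7) = -5547/(-2059) - 3821*213/(3*(9 + 3²) - 7) = -5547*(-1/2059) - 3821*213/(3*(9 + 9) - 7) = 5547/2059 - 3821*213/(3*18 - 7) = 5547/2059 - 3821*213/(54 - 7) = 5547/2059 - 3821/((1/213)*47) = 5547/2059 - 3821/47/213 = 5547/2059 - 3821*213/47 = 5547/2059 - 813873/47 = -1675503798/96773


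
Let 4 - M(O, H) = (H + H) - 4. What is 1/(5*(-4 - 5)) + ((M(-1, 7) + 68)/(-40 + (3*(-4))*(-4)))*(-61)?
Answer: -85099/180 ≈ -472.77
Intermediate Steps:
M(O, H) = 8 - 2*H (M(O, H) = 4 - ((H + H) - 4) = 4 - (2*H - 4) = 4 - (-4 + 2*H) = 4 + (4 - 2*H) = 8 - 2*H)
1/(5*(-4 - 5)) + ((M(-1, 7) + 68)/(-40 + (3*(-4))*(-4)))*(-61) = 1/(5*(-4 - 5)) + (((8 - 2*7) + 68)/(-40 + (3*(-4))*(-4)))*(-61) = 1/(5*(-9)) + (((8 - 14) + 68)/(-40 - 12*(-4)))*(-61) = 1/(-45) + ((-6 + 68)/(-40 + 48))*(-61) = -1/45 + (62/8)*(-61) = -1/45 + (62*(⅛))*(-61) = -1/45 + (31/4)*(-61) = -1/45 - 1891/4 = -85099/180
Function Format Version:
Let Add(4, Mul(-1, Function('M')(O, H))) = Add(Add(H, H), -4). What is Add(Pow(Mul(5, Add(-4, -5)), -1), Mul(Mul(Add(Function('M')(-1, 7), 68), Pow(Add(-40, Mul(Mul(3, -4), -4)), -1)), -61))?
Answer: Rational(-85099, 180) ≈ -472.77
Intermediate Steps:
Function('M')(O, H) = Add(8, Mul(-2, H)) (Function('M')(O, H) = Add(4, Mul(-1, Add(Add(H, H), -4))) = Add(4, Mul(-1, Add(Mul(2, H), -4))) = Add(4, Mul(-1, Add(-4, Mul(2, H)))) = Add(4, Add(4, Mul(-2, H))) = Add(8, Mul(-2, H)))
Add(Pow(Mul(5, Add(-4, -5)), -1), Mul(Mul(Add(Function('M')(-1, 7), 68), Pow(Add(-40, Mul(Mul(3, -4), -4)), -1)), -61)) = Add(Pow(Mul(5, Add(-4, -5)), -1), Mul(Mul(Add(Add(8, Mul(-2, 7)), 68), Pow(Add(-40, Mul(Mul(3, -4), -4)), -1)), -61)) = Add(Pow(Mul(5, -9), -1), Mul(Mul(Add(Add(8, -14), 68), Pow(Add(-40, Mul(-12, -4)), -1)), -61)) = Add(Pow(-45, -1), Mul(Mul(Add(-6, 68), Pow(Add(-40, 48), -1)), -61)) = Add(Rational(-1, 45), Mul(Mul(62, Pow(8, -1)), -61)) = Add(Rational(-1, 45), Mul(Mul(62, Rational(1, 8)), -61)) = Add(Rational(-1, 45), Mul(Rational(31, 4), -61)) = Add(Rational(-1, 45), Rational(-1891, 4)) = Rational(-85099, 180)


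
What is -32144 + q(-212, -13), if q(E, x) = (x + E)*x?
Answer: -29219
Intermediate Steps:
q(E, x) = x*(E + x) (q(E, x) = (E + x)*x = x*(E + x))
-32144 + q(-212, -13) = -32144 - 13*(-212 - 13) = -32144 - 13*(-225) = -32144 + 2925 = -29219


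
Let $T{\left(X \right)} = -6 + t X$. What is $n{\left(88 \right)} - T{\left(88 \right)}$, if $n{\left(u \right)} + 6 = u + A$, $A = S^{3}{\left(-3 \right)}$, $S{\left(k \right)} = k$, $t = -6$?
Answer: $589$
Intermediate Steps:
$T{\left(X \right)} = -6 - 6 X$
$A = -27$ ($A = \left(-3\right)^{3} = -27$)
$n{\left(u \right)} = -33 + u$ ($n{\left(u \right)} = -6 + \left(u - 27\right) = -6 + \left(-27 + u\right) = -33 + u$)
$n{\left(88 \right)} - T{\left(88 \right)} = \left(-33 + 88\right) - \left(-6 - 528\right) = 55 - \left(-6 - 528\right) = 55 - -534 = 55 + 534 = 589$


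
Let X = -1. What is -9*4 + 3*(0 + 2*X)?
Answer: -42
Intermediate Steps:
-9*4 + 3*(0 + 2*X) = -9*4 + 3*(0 + 2*(-1)) = -36 + 3*(0 - 2) = -36 + 3*(-2) = -36 - 6 = -42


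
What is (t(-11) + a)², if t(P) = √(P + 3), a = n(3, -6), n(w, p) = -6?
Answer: 28 - 24*I*√2 ≈ 28.0 - 33.941*I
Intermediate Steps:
a = -6
t(P) = √(3 + P)
(t(-11) + a)² = (√(3 - 11) - 6)² = (√(-8) - 6)² = (2*I*√2 - 6)² = (-6 + 2*I*√2)²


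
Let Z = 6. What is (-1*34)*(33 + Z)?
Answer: -1326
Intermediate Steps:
(-1*34)*(33 + Z) = (-1*34)*(33 + 6) = -34*39 = -1326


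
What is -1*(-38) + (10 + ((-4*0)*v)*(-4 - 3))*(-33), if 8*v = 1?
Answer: -292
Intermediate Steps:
v = ⅛ (v = (⅛)*1 = ⅛ ≈ 0.12500)
-1*(-38) + (10 + ((-4*0)*v)*(-4 - 3))*(-33) = -1*(-38) + (10 + (-4*0*(⅛))*(-4 - 3))*(-33) = 38 + (10 + (0*(⅛))*(-7))*(-33) = 38 + (10 + 0*(-7))*(-33) = 38 + (10 + 0)*(-33) = 38 + 10*(-33) = 38 - 330 = -292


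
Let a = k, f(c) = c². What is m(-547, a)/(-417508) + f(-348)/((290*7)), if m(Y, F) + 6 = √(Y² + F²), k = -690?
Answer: 62268351/1043770 - √775309/417508 ≈ 59.655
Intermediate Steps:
a = -690
m(Y, F) = -6 + √(F² + Y²) (m(Y, F) = -6 + √(Y² + F²) = -6 + √(F² + Y²))
m(-547, a)/(-417508) + f(-348)/((290*7)) = (-6 + √((-690)² + (-547)²))/(-417508) + (-348)²/((290*7)) = (-6 + √(476100 + 299209))*(-1/417508) + 121104/2030 = (-6 + √775309)*(-1/417508) + 121104*(1/2030) = (3/208754 - √775309/417508) + 2088/35 = 62268351/1043770 - √775309/417508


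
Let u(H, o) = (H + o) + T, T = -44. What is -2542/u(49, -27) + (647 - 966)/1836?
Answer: 2330047/20196 ≈ 115.37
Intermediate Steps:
u(H, o) = -44 + H + o (u(H, o) = (H + o) - 44 = -44 + H + o)
-2542/u(49, -27) + (647 - 966)/1836 = -2542/(-44 + 49 - 27) + (647 - 966)/1836 = -2542/(-22) - 319*1/1836 = -2542*(-1/22) - 319/1836 = 1271/11 - 319/1836 = 2330047/20196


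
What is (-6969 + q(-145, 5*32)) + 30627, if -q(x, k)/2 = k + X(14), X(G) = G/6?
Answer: 70000/3 ≈ 23333.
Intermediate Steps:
X(G) = G/6 (X(G) = G*(⅙) = G/6)
q(x, k) = -14/3 - 2*k (q(x, k) = -2*(k + (⅙)*14) = -2*(k + 7/3) = -2*(7/3 + k) = -14/3 - 2*k)
(-6969 + q(-145, 5*32)) + 30627 = (-6969 + (-14/3 - 10*32)) + 30627 = (-6969 + (-14/3 - 2*160)) + 30627 = (-6969 + (-14/3 - 320)) + 30627 = (-6969 - 974/3) + 30627 = -21881/3 + 30627 = 70000/3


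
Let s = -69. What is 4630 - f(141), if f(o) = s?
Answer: 4699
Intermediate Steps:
f(o) = -69
4630 - f(141) = 4630 - 1*(-69) = 4630 + 69 = 4699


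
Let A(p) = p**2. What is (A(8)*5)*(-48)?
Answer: -15360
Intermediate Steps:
(A(8)*5)*(-48) = (8**2*5)*(-48) = (64*5)*(-48) = 320*(-48) = -15360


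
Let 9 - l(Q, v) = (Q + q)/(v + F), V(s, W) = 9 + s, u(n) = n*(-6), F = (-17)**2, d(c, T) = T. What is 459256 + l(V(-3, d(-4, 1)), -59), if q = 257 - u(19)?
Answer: 105630573/230 ≈ 4.5926e+5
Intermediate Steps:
F = 289
u(n) = -6*n
q = 371 (q = 257 - (-6)*19 = 257 - 1*(-114) = 257 + 114 = 371)
l(Q, v) = 9 - (371 + Q)/(289 + v) (l(Q, v) = 9 - (Q + 371)/(v + 289) = 9 - (371 + Q)/(289 + v))
459256 + l(V(-3, d(-4, 1)), -59) = 459256 + (2230 - (9 - 3) + 9*(-59))/(289 - 59) = 459256 + (2230 - 1*6 - 531)/230 = 459256 + (2230 - 6 - 531)/230 = 459256 + (1/230)*1693 = 459256 + 1693/230 = 105630573/230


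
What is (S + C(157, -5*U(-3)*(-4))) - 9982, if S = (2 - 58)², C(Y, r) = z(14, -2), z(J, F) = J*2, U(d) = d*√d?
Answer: -6818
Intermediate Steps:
U(d) = d^(3/2)
z(J, F) = 2*J
C(Y, r) = 28 (C(Y, r) = 2*14 = 28)
S = 3136 (S = (-56)² = 3136)
(S + C(157, -5*U(-3)*(-4))) - 9982 = (3136 + 28) - 9982 = 3164 - 9982 = -6818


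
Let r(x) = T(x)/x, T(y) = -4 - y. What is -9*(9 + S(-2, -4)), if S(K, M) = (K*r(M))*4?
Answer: -81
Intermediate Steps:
r(x) = (-4 - x)/x
S(K, M) = 4*K*(-4 - M)/M (S(K, M) = (K*((-4 - M)/M))*4 = (K*(-4 - M)/M)*4 = 4*K*(-4 - M)/M)
-9*(9 + S(-2, -4)) = -9*(9 - 4*(-2)*(4 - 4)/(-4)) = -9*(9 - 4*(-2)*(-¼)*0) = -9*(9 + 0) = -9*9 = -81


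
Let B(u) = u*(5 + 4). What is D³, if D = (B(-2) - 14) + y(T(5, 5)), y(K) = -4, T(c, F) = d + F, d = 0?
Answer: -46656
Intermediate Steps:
T(c, F) = F (T(c, F) = 0 + F = F)
B(u) = 9*u (B(u) = u*9 = 9*u)
D = -36 (D = (9*(-2) - 14) - 4 = (-18 - 14) - 4 = -32 - 4 = -36)
D³ = (-36)³ = -46656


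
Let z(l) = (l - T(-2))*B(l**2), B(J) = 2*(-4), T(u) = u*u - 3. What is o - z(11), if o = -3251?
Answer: -3171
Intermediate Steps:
T(u) = -3 + u**2 (T(u) = u**2 - 3 = -3 + u**2)
B(J) = -8
z(l) = 8 - 8*l (z(l) = (l - (-3 + (-2)**2))*(-8) = (l - (-3 + 4))*(-8) = (l - 1*1)*(-8) = (l - 1)*(-8) = (-1 + l)*(-8) = 8 - 8*l)
o - z(11) = -3251 - (8 - 8*11) = -3251 - (8 - 88) = -3251 - 1*(-80) = -3251 + 80 = -3171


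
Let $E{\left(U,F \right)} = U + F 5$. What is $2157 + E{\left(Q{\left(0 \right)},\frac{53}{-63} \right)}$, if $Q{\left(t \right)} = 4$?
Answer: $\frac{135878}{63} \approx 2156.8$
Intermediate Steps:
$E{\left(U,F \right)} = U + 5 F$
$2157 + E{\left(Q{\left(0 \right)},\frac{53}{-63} \right)} = 2157 + \left(4 + 5 \frac{53}{-63}\right) = 2157 + \left(4 + 5 \cdot 53 \left(- \frac{1}{63}\right)\right) = 2157 + \left(4 + 5 \left(- \frac{53}{63}\right)\right) = 2157 + \left(4 - \frac{265}{63}\right) = 2157 - \frac{13}{63} = \frac{135878}{63}$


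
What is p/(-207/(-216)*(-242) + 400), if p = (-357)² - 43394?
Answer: 1008660/2017 ≈ 500.08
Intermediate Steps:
p = 84055 (p = 127449 - 43394 = 84055)
p/(-207/(-216)*(-242) + 400) = 84055/(-207/(-216)*(-242) + 400) = 84055/(-207*(-1/216)*(-242) + 400) = 84055/((23/24)*(-242) + 400) = 84055/(-2783/12 + 400) = 84055/(2017/12) = 84055*(12/2017) = 1008660/2017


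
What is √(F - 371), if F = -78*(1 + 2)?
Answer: 11*I*√5 ≈ 24.597*I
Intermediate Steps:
F = -234 (F = -78*3 = -234)
√(F - 371) = √(-234 - 371) = √(-605) = 11*I*√5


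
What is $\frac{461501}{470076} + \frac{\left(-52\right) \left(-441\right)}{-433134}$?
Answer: $\frac{89796767}{96678964} \approx 0.92881$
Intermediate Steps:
$\frac{461501}{470076} + \frac{\left(-52\right) \left(-441\right)}{-433134} = 461501 \cdot \frac{1}{470076} + 22932 \left(- \frac{1}{433134}\right) = \frac{461501}{470076} - \frac{98}{1851} = \frac{89796767}{96678964}$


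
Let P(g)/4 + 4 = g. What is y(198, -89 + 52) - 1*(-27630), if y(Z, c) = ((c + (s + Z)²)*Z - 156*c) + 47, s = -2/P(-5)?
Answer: 140271689/18 ≈ 7.7929e+6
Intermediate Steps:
P(g) = -16 + 4*g
s = 1/18 (s = -2/(-16 + 4*(-5)) = -2/(-16 - 20) = -2/(-36) = -2*(-1/36) = 1/18 ≈ 0.055556)
y(Z, c) = 47 - 156*c + Z*(c + (1/18 + Z)²) (y(Z, c) = ((c + (1/18 + Z)²)*Z - 156*c) + 47 = (Z*(c + (1/18 + Z)²) - 156*c) + 47 = (-156*c + Z*(c + (1/18 + Z)²)) + 47 = 47 - 156*c + Z*(c + (1/18 + Z)²))
y(198, -89 + 52) - 1*(-27630) = (47 - 156*(-89 + 52) + 198*(-89 + 52) + (1/324)*198*(1 + 18*198)²) - 1*(-27630) = (47 - 156*(-37) + 198*(-37) + (1/324)*198*(1 + 3564)²) + 27630 = (47 + 5772 - 7326 + (1/324)*198*3565²) + 27630 = (47 + 5772 - 7326 + (1/324)*198*12709225) + 27630 = (47 + 5772 - 7326 + 139801475/18) + 27630 = 139774349/18 + 27630 = 140271689/18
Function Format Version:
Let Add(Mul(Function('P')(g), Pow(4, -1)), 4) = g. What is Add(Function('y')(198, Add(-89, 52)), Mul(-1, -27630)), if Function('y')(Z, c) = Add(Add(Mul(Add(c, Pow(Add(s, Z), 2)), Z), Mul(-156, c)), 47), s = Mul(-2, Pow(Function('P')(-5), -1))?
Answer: Rational(140271689, 18) ≈ 7.7929e+6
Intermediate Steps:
Function('P')(g) = Add(-16, Mul(4, g))
s = Rational(1, 18) (s = Mul(-2, Pow(Add(-16, Mul(4, -5)), -1)) = Mul(-2, Pow(Add(-16, -20), -1)) = Mul(-2, Pow(-36, -1)) = Mul(-2, Rational(-1, 36)) = Rational(1, 18) ≈ 0.055556)
Function('y')(Z, c) = Add(47, Mul(-156, c), Mul(Z, Add(c, Pow(Add(Rational(1, 18), Z), 2)))) (Function('y')(Z, c) = Add(Add(Mul(Add(c, Pow(Add(Rational(1, 18), Z), 2)), Z), Mul(-156, c)), 47) = Add(Add(Mul(Z, Add(c, Pow(Add(Rational(1, 18), Z), 2))), Mul(-156, c)), 47) = Add(Add(Mul(-156, c), Mul(Z, Add(c, Pow(Add(Rational(1, 18), Z), 2)))), 47) = Add(47, Mul(-156, c), Mul(Z, Add(c, Pow(Add(Rational(1, 18), Z), 2)))))
Add(Function('y')(198, Add(-89, 52)), Mul(-1, -27630)) = Add(Add(47, Mul(-156, Add(-89, 52)), Mul(198, Add(-89, 52)), Mul(Rational(1, 324), 198, Pow(Add(1, Mul(18, 198)), 2))), Mul(-1, -27630)) = Add(Add(47, Mul(-156, -37), Mul(198, -37), Mul(Rational(1, 324), 198, Pow(Add(1, 3564), 2))), 27630) = Add(Add(47, 5772, -7326, Mul(Rational(1, 324), 198, Pow(3565, 2))), 27630) = Add(Add(47, 5772, -7326, Mul(Rational(1, 324), 198, 12709225)), 27630) = Add(Add(47, 5772, -7326, Rational(139801475, 18)), 27630) = Add(Rational(139774349, 18), 27630) = Rational(140271689, 18)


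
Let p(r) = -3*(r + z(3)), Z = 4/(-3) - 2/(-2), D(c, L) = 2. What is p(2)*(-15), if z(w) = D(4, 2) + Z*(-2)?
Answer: 210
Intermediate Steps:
Z = -⅓ (Z = 4*(-⅓) - 2*(-½) = -4/3 + 1 = -⅓ ≈ -0.33333)
z(w) = 8/3 (z(w) = 2 - ⅓*(-2) = 2 + ⅔ = 8/3)
p(r) = -8 - 3*r (p(r) = -3*(r + 8/3) = -3*(8/3 + r) = -8 - 3*r)
p(2)*(-15) = (-8 - 3*2)*(-15) = (-8 - 6)*(-15) = -14*(-15) = 210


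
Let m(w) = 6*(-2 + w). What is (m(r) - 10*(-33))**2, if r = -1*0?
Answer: 101124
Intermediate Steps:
r = 0
m(w) = -12 + 6*w
(m(r) - 10*(-33))**2 = ((-12 + 6*0) - 10*(-33))**2 = ((-12 + 0) + 330)**2 = (-12 + 330)**2 = 318**2 = 101124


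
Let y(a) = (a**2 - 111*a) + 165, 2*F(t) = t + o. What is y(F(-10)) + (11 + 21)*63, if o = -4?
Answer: 3007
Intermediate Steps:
F(t) = -2 + t/2 (F(t) = (t - 4)/2 = (-4 + t)/2 = -2 + t/2)
y(a) = 165 + a**2 - 111*a
y(F(-10)) + (11 + 21)*63 = (165 + (-2 + (1/2)*(-10))**2 - 111*(-2 + (1/2)*(-10))) + (11 + 21)*63 = (165 + (-2 - 5)**2 - 111*(-2 - 5)) + 32*63 = (165 + (-7)**2 - 111*(-7)) + 2016 = (165 + 49 + 777) + 2016 = 991 + 2016 = 3007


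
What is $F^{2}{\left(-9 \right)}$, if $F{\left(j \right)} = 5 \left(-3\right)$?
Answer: $225$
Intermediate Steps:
$F{\left(j \right)} = -15$
$F^{2}{\left(-9 \right)} = \left(-15\right)^{2} = 225$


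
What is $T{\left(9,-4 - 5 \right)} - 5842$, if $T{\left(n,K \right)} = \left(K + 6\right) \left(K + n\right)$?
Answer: $-5842$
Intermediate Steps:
$T{\left(n,K \right)} = \left(6 + K\right) \left(K + n\right)$
$T{\left(9,-4 - 5 \right)} - 5842 = \left(\left(-4 - 5\right)^{2} + 6 \left(-4 - 5\right) + 6 \cdot 9 + \left(-4 - 5\right) 9\right) - 5842 = \left(\left(-4 - 5\right)^{2} + 6 \left(-4 - 5\right) + 54 + \left(-4 - 5\right) 9\right) - 5842 = \left(\left(-9\right)^{2} + 6 \left(-9\right) + 54 - 81\right) - 5842 = \left(81 - 54 + 54 - 81\right) - 5842 = 0 - 5842 = -5842$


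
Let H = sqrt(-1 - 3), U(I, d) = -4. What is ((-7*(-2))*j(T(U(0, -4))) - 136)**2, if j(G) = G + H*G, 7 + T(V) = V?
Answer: -10764 + 178640*I ≈ -10764.0 + 1.7864e+5*I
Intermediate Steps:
H = 2*I (H = sqrt(-4) = 2*I ≈ 2.0*I)
T(V) = -7 + V
j(G) = G + 2*I*G (j(G) = G + (2*I)*G = G + 2*I*G)
((-7*(-2))*j(T(U(0, -4))) - 136)**2 = ((-7*(-2))*((-7 - 4)*(1 + 2*I)) - 136)**2 = (14*(-11*(1 + 2*I)) - 136)**2 = (14*(-11 - 22*I) - 136)**2 = ((-154 - 308*I) - 136)**2 = (-290 - 308*I)**2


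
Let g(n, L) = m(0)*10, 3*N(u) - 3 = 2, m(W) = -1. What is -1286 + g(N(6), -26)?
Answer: -1296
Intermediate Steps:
N(u) = 5/3 (N(u) = 1 + (⅓)*2 = 1 + ⅔ = 5/3)
g(n, L) = -10 (g(n, L) = -1*10 = -10)
-1286 + g(N(6), -26) = -1286 - 10 = -1296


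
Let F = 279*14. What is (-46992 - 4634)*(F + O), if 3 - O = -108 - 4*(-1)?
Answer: -207175138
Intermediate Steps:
O = 107 (O = 3 - (-108 - 4*(-1)) = 3 - (-108 + 4) = 3 - 1*(-104) = 3 + 104 = 107)
F = 3906
(-46992 - 4634)*(F + O) = (-46992 - 4634)*(3906 + 107) = -51626*4013 = -207175138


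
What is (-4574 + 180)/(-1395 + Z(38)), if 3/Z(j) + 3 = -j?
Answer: 90077/28599 ≈ 3.1497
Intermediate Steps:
Z(j) = 3/(-3 - j)
(-4574 + 180)/(-1395 + Z(38)) = (-4574 + 180)/(-1395 - 3/(3 + 38)) = -4394/(-1395 - 3/41) = -4394/(-57198/41) = -4394*(-41/57198) = 90077/28599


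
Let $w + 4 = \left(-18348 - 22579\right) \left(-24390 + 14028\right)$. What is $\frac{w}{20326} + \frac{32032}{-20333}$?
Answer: $\frac{4311140406189}{206644279} \approx 20863.0$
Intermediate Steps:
$w = 424085570$ ($w = -4 + \left(-18348 - 22579\right) \left(-24390 + 14028\right) = -4 - -424085574 = -4 + 424085574 = 424085570$)
$\frac{w}{20326} + \frac{32032}{-20333} = \frac{424085570}{20326} + \frac{32032}{-20333} = 424085570 \cdot \frac{1}{20326} + 32032 \left(- \frac{1}{20333}\right) = \frac{212042785}{10163} - \frac{32032}{20333} = \frac{4311140406189}{206644279}$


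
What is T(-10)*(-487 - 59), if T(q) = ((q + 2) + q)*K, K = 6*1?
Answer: 58968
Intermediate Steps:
K = 6
T(q) = 12 + 12*q (T(q) = ((q + 2) + q)*6 = ((2 + q) + q)*6 = (2 + 2*q)*6 = 12 + 12*q)
T(-10)*(-487 - 59) = (12 + 12*(-10))*(-487 - 59) = (12 - 120)*(-546) = -108*(-546) = 58968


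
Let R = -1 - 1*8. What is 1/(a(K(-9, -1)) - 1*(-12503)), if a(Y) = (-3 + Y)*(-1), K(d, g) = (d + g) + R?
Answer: 1/12525 ≈ 7.9840e-5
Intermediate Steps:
R = -9 (R = -1 - 8 = -9)
K(d, g) = -9 + d + g (K(d, g) = (d + g) - 9 = -9 + d + g)
a(Y) = 3 - Y
1/(a(K(-9, -1)) - 1*(-12503)) = 1/((3 - (-9 - 9 - 1)) - 1*(-12503)) = 1/((3 - 1*(-19)) + 12503) = 1/((3 + 19) + 12503) = 1/(22 + 12503) = 1/12525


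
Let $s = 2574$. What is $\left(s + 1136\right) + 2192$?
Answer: $5902$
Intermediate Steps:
$\left(s + 1136\right) + 2192 = \left(2574 + 1136\right) + 2192 = 3710 + 2192 = 5902$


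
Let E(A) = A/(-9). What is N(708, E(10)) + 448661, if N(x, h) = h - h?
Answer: 448661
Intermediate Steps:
E(A) = -A/9 (E(A) = A*(-1/9) = -A/9)
N(x, h) = 0
N(708, E(10)) + 448661 = 0 + 448661 = 448661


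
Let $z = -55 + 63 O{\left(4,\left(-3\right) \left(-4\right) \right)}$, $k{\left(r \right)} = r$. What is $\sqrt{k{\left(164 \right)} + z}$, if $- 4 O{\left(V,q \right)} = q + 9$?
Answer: $\frac{i \sqrt{887}}{2} \approx 14.891 i$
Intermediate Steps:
$O{\left(V,q \right)} = - \frac{9}{4} - \frac{q}{4}$ ($O{\left(V,q \right)} = - \frac{q + 9}{4} = - \frac{9 + q}{4} = - \frac{9}{4} - \frac{q}{4}$)
$z = - \frac{1543}{4}$ ($z = -55 + 63 \left(- \frac{9}{4} - \frac{\left(-3\right) \left(-4\right)}{4}\right) = -55 + 63 \left(- \frac{9}{4} - 3\right) = -55 + 63 \left(- \frac{21}{4}\right) = -55 - \frac{1323}{4} = - \frac{1543}{4} \approx -385.75$)
$\sqrt{k{\left(164 \right)} + z} = \sqrt{164 - \frac{1543}{4}} = \sqrt{- \frac{887}{4}} = \frac{i \sqrt{887}}{2}$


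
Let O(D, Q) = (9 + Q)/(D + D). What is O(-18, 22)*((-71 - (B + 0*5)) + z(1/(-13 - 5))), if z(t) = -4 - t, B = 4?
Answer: 44051/648 ≈ 67.980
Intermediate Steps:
O(D, Q) = (9 + Q)/(2*D) (O(D, Q) = (9 + Q)/((2*D)) = (9 + Q)*(1/(2*D)) = (9 + Q)/(2*D))
O(-18, 22)*((-71 - (B + 0*5)) + z(1/(-13 - 5))) = ((½)*(9 + 22)/(-18))*((-71 - (4 + 0*5)) + (-4 - 1/(-13 - 5))) = ((½)*(-1/18)*31)*((-71 - (4 + 0)) + (-4 - 1/(-18))) = -31*((-71 - 1*4) + (-4 - 1*(-1/18)))/36 = -31*((-71 - 4) + (-4 + 1/18))/36 = -31*(-75 - 71/18)/36 = -31/36*(-1421/18) = 44051/648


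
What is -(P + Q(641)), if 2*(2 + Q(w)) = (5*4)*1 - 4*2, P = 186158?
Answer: -186162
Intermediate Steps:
Q(w) = 4 (Q(w) = -2 + ((5*4)*1 - 4*2)/2 = -2 + (20*1 - 8)/2 = -2 + (20 - 8)/2 = -2 + (½)*12 = -2 + 6 = 4)
-(P + Q(641)) = -(186158 + 4) = -1*186162 = -186162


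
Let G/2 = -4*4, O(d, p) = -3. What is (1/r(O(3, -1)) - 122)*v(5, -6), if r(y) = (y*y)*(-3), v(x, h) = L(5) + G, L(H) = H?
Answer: 3295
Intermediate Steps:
G = -32 (G = 2*(-4*4) = 2*(-16) = -32)
v(x, h) = -27 (v(x, h) = 5 - 32 = -27)
r(y) = -3*y² (r(y) = y²*(-3) = -3*y²)
(1/r(O(3, -1)) - 122)*v(5, -6) = (1/(-3*(-3)²) - 122)*(-27) = (1/(-3*9) - 122)*(-27) = (1/(-27) - 122)*(-27) = (-1/27 - 122)*(-27) = -3295/27*(-27) = 3295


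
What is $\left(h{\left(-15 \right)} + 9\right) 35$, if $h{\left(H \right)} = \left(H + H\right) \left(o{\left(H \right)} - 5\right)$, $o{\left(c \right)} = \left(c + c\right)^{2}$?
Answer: $-939435$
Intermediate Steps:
$o{\left(c \right)} = 4 c^{2}$ ($o{\left(c \right)} = \left(2 c\right)^{2} = 4 c^{2}$)
$h{\left(H \right)} = 2 H \left(-5 + 4 H^{2}\right)$ ($h{\left(H \right)} = \left(H + H\right) \left(4 H^{2} - 5\right) = 2 H \left(-5 + 4 H^{2}\right)$)
$\left(h{\left(-15 \right)} + 9\right) 35 = \left(\left(\left(-10\right) \left(-15\right) + 8 \left(-15\right)^{3}\right) + 9\right) 35 = \left(\left(150 + 8 \left(-3375\right)\right) + 9\right) 35 = \left(\left(150 - 27000\right) + 9\right) 35 = \left(-26850 + 9\right) 35 = \left(-26841\right) 35 = -939435$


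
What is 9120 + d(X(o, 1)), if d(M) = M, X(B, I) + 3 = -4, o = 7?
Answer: 9113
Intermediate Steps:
X(B, I) = -7 (X(B, I) = -3 - 4 = -7)
9120 + d(X(o, 1)) = 9120 - 7 = 9113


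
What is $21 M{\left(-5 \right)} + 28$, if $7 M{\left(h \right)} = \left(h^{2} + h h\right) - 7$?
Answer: $157$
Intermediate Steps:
$M{\left(h \right)} = -1 + \frac{2 h^{2}}{7}$ ($M{\left(h \right)} = \frac{\left(h^{2} + h h\right) - 7}{7} = \frac{\left(h^{2} + h^{2}\right) - 7}{7} = \frac{2 h^{2} - 7}{7} = \frac{-7 + 2 h^{2}}{7} = -1 + \frac{2 h^{2}}{7}$)
$21 M{\left(-5 \right)} + 28 = 21 \left(-1 + \frac{2 \left(-5\right)^{2}}{7}\right) + 28 = 21 \left(-1 + \frac{2}{7} \cdot 25\right) + 28 = 21 \left(-1 + \frac{50}{7}\right) + 28 = 21 \cdot \frac{43}{7} + 28 = 129 + 28 = 157$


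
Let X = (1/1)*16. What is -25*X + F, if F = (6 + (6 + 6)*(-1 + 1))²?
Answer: -364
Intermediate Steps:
X = 16 (X = (1*1)*16 = 1*16 = 16)
F = 36 (F = (6 + 12*0)² = (6 + 0)² = 6² = 36)
-25*X + F = -25*16 + 36 = -400 + 36 = -364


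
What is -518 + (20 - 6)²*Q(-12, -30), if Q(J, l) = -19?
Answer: -4242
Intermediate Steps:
-518 + (20 - 6)²*Q(-12, -30) = -518 + (20 - 6)²*(-19) = -518 + 14²*(-19) = -518 + 196*(-19) = -518 - 3724 = -4242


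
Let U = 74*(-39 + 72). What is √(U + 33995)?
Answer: √36437 ≈ 190.88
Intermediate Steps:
U = 2442 (U = 74*33 = 2442)
√(U + 33995) = √(2442 + 33995) = √36437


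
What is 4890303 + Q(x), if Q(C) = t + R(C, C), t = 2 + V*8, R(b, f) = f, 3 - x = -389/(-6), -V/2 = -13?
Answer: 29342707/6 ≈ 4.8904e+6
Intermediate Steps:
V = 26 (V = -2*(-13) = 26)
x = -371/6 (x = 3 - (-389)/(-6) = 3 - (-389)*(-1)/6 = 3 - 1*389/6 = 3 - 389/6 = -371/6 ≈ -61.833)
t = 210 (t = 2 + 26*8 = 2 + 208 = 210)
Q(C) = 210 + C
4890303 + Q(x) = 4890303 + (210 - 371/6) = 4890303 + 889/6 = 29342707/6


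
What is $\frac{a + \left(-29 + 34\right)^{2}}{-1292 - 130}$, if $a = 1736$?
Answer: $- \frac{587}{474} \approx -1.2384$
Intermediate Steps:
$\frac{a + \left(-29 + 34\right)^{2}}{-1292 - 130} = \frac{1736 + \left(-29 + 34\right)^{2}}{-1292 - 130} = \frac{1736 + 5^{2}}{-1422} = \left(1736 + 25\right) \left(- \frac{1}{1422}\right) = 1761 \left(- \frac{1}{1422}\right) = - \frac{587}{474}$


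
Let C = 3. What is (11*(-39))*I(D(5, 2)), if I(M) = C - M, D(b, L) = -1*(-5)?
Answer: 858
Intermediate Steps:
D(b, L) = 5
I(M) = 3 - M
(11*(-39))*I(D(5, 2)) = (11*(-39))*(3 - 1*5) = -429*(3 - 5) = -429*(-2) = 858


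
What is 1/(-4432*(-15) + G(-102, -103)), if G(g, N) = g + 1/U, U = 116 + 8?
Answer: 124/8230873 ≈ 1.5065e-5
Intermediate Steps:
U = 124
G(g, N) = 1/124 + g (G(g, N) = g + 1/124 = 1/124 + g)
1/(-4432*(-15) + G(-102, -103)) = 1/(-4432*(-15) + (1/124 - 102)) = 1/(66480 - 12647/124) = 1/(8230873/124) = 124/8230873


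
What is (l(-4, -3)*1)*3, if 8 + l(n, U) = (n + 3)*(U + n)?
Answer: -3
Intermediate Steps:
l(n, U) = -8 + (3 + n)*(U + n) (l(n, U) = -8 + (n + 3)*(U + n) = -8 + (3 + n)*(U + n))
(l(-4, -3)*1)*3 = ((-8 + (-4)**2 + 3*(-3) + 3*(-4) - 3*(-4))*1)*3 = ((-8 + 16 - 9 - 12 + 12)*1)*3 = -1*1*3 = -1*3 = -3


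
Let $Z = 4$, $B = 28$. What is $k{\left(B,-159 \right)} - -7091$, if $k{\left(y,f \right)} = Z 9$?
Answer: $7127$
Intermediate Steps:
$k{\left(y,f \right)} = 36$ ($k{\left(y,f \right)} = 4 \cdot 9 = 36$)
$k{\left(B,-159 \right)} - -7091 = 36 - -7091 = 36 + 7091 = 7127$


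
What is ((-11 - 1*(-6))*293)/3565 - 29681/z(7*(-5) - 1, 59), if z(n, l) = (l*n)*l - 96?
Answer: -15583163/89418756 ≈ -0.17427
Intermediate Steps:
z(n, l) = -96 + n*l² (z(n, l) = n*l² - 96 = -96 + n*l²)
((-11 - 1*(-6))*293)/3565 - 29681/z(7*(-5) - 1, 59) = ((-11 - 1*(-6))*293)/3565 - 29681/(-96 + (7*(-5) - 1)*59²) = ((-11 + 6)*293)*(1/3565) - 29681/(-96 + (-35 - 1)*3481) = -5*293*(1/3565) - 29681/(-96 - 36*3481) = -1465*1/3565 - 29681/(-96 - 125316) = -293/713 - 29681/(-125412) = -293/713 - 29681*(-1/125412) = -293/713 + 29681/125412 = -15583163/89418756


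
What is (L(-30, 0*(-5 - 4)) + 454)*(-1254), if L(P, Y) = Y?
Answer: -569316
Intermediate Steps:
(L(-30, 0*(-5 - 4)) + 454)*(-1254) = (0*(-5 - 4) + 454)*(-1254) = (0*(-9) + 454)*(-1254) = (0 + 454)*(-1254) = 454*(-1254) = -569316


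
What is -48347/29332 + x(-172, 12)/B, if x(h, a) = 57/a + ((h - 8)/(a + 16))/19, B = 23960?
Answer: -154049207409/93471697760 ≈ -1.6481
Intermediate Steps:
x(h, a) = 57/a + (-8 + h)/(19*(16 + a)) (x(h, a) = 57/a + ((-8 + h)/(16 + a))*(1/19) = 57/a + (-8 + h)/(19*(16 + a)))
-48347/29332 + x(-172, 12)/B = -48347/29332 + ((1/19)*(17328 + 1075*12 + 12*(-172))/(12*(16 + 12)))/23960 = -48347*1/29332 + ((1/19)*(1/12)*(17328 + 12900 - 2064)/28)*(1/23960) = -48347/29332 + ((1/19)*(1/12)*(1/28)*28164)*(1/23960) = -48347/29332 + (2347/532)*(1/23960) = -48347/29332 + 2347/12746720 = -154049207409/93471697760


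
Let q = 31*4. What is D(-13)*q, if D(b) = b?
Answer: -1612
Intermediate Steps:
q = 124
D(-13)*q = -13*124 = -1612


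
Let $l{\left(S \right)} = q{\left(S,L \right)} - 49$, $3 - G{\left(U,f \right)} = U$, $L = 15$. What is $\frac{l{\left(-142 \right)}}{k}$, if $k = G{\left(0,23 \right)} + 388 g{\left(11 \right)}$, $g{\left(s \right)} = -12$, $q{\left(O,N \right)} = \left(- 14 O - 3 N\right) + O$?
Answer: $- \frac{584}{1551} \approx -0.37653$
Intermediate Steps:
$q{\left(O,N \right)} = - 13 O - 3 N$
$G{\left(U,f \right)} = 3 - U$
$l{\left(S \right)} = -94 - 13 S$ ($l{\left(S \right)} = \left(- 13 S - 45\right) - 49 = \left(-45 - 13 S\right) - 49 = -94 - 13 S$)
$k = -4653$ ($k = \left(3 - 0\right) + 388 \left(-12\right) = \left(3 + 0\right) - 4656 = 3 - 4656 = -4653$)
$\frac{l{\left(-142 \right)}}{k} = \frac{-94 - -1846}{-4653} = \left(-94 + 1846\right) \left(- \frac{1}{4653}\right) = 1752 \left(- \frac{1}{4653}\right) = - \frac{584}{1551}$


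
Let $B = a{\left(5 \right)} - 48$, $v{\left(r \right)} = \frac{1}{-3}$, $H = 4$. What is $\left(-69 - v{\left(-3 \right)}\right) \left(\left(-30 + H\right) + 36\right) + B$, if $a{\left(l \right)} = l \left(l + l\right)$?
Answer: $- \frac{2054}{3} \approx -684.67$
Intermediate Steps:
$v{\left(r \right)} = - \frac{1}{3}$
$a{\left(l \right)} = 2 l^{2}$ ($a{\left(l \right)} = l 2 l = 2 l^{2}$)
$B = 2$ ($B = 2 \cdot 5^{2} - 48 = 2 \cdot 25 - 48 = 50 - 48 = 2$)
$\left(-69 - v{\left(-3 \right)}\right) \left(\left(-30 + H\right) + 36\right) + B = \left(-69 - - \frac{1}{3}\right) \left(\left(-30 + 4\right) + 36\right) + 2 = \left(-69 + \frac{1}{3}\right) \left(-26 + 36\right) + 2 = \left(- \frac{206}{3}\right) 10 + 2 = - \frac{2060}{3} + 2 = - \frac{2054}{3}$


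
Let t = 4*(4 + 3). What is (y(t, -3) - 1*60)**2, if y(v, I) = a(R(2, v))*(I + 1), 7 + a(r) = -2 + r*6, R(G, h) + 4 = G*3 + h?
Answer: 161604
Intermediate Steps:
R(G, h) = -4 + h + 3*G (R(G, h) = -4 + (G*3 + h) = -4 + (3*G + h) = -4 + (h + 3*G) = -4 + h + 3*G)
a(r) = -9 + 6*r (a(r) = -7 + (-2 + r*6) = -7 + (-2 + 6*r) = -9 + 6*r)
t = 28 (t = 4*7 = 28)
y(v, I) = (1 + I)*(3 + 6*v) (y(v, I) = (-9 + 6*(-4 + v + 3*2))*(I + 1) = (-9 + 6*(-4 + v + 6))*(1 + I) = (-9 + 6*(2 + v))*(1 + I) = (-9 + (12 + 6*v))*(1 + I) = (3 + 6*v)*(1 + I) = (1 + I)*(3 + 6*v))
(y(t, -3) - 1*60)**2 = (3*(1 - 3)*(1 + 2*28) - 1*60)**2 = (3*(-2)*(1 + 56) - 60)**2 = (3*(-2)*57 - 60)**2 = (-342 - 60)**2 = (-402)**2 = 161604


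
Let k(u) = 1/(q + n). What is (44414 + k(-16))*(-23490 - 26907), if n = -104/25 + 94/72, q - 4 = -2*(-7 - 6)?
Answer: -54684743195598/24431 ≈ -2.2383e+9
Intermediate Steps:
q = 30 (q = 4 - 2*(-7 - 6) = 4 - 2*(-13) = 4 + 26 = 30)
n = -2569/900 (n = -104*1/25 + 94*(1/72) = -104/25 + 47/36 = -2569/900 ≈ -2.8544)
k(u) = 900/24431 (k(u) = 1/(30 - 2569/900) = 1/(24431/900) = 900/24431)
(44414 + k(-16))*(-23490 - 26907) = (44414 + 900/24431)*(-23490 - 26907) = (1085079334/24431)*(-50397) = -54684743195598/24431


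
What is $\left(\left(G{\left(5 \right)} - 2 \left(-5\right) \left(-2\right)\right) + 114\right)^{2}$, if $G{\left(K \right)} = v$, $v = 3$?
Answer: $9409$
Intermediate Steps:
$G{\left(K \right)} = 3$
$\left(\left(G{\left(5 \right)} - 2 \left(-5\right) \left(-2\right)\right) + 114\right)^{2} = \left(\left(3 - 2 \left(-5\right) \left(-2\right)\right) + 114\right)^{2} = \left(\left(3 - \left(-10\right) \left(-2\right)\right) + 114\right)^{2} = \left(\left(3 - 20\right) + 114\right)^{2} = \left(-17 + 114\right)^{2} = 97^{2} = 9409$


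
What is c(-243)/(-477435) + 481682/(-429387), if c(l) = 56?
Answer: -3650728434/3254037815 ≈ -1.1219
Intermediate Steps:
c(-243)/(-477435) + 481682/(-429387) = 56/(-477435) + 481682/(-429387) = 56*(-1/477435) + 481682*(-1/429387) = -8/68205 - 481682/429387 = -3650728434/3254037815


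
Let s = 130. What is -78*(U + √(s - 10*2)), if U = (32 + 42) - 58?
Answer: -1248 - 78*√110 ≈ -2066.1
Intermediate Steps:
U = 16 (U = 74 - 58 = 16)
-78*(U + √(s - 10*2)) = -78*(16 + √(130 - 10*2)) = -78*(16 + √(130 - 20)) = -78*(16 + √110) = -1248 - 78*√110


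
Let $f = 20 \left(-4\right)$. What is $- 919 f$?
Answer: $73520$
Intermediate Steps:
$f = -80$
$- 919 f = \left(-919\right) \left(-80\right) = 73520$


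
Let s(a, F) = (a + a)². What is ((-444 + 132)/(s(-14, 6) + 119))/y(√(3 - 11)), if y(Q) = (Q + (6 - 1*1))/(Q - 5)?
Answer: 1768/9933 - 2080*I*√2/9933 ≈ 0.17799 - 0.29614*I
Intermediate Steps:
s(a, F) = 4*a² (s(a, F) = (2*a)² = 4*a²)
y(Q) = (5 + Q)/(-5 + Q) (y(Q) = (Q + (6 - 1))/(-5 + Q) = (Q + 5)/(-5 + Q) = (5 + Q)/(-5 + Q))
((-444 + 132)/(s(-14, 6) + 119))/y(√(3 - 11)) = ((-444 + 132)/(4*(-14)² + 119))/(((5 + √(3 - 11))/(-5 + √(3 - 11)))) = (-312/(4*196 + 119))/(((5 + √(-8))/(-5 + √(-8)))) = (-312/(784 + 119))/(((5 + 2*I*√2)/(-5 + 2*I*√2))) = (-312/903)*((-5 + 2*I*√2)/(5 + 2*I*√2)) = (-312*1/903)*((-5 + 2*I*√2)/(5 + 2*I*√2)) = -104*(-5 + 2*I*√2)/(301*(5 + 2*I*√2))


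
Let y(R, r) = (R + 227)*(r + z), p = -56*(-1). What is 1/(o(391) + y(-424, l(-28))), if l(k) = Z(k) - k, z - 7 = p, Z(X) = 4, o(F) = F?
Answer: -1/18324 ≈ -5.4573e-5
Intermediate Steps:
p = 56
z = 63 (z = 7 + 56 = 63)
l(k) = 4 - k
y(R, r) = (63 + r)*(227 + R) (y(R, r) = (R + 227)*(r + 63) = (227 + R)*(63 + r) = (63 + r)*(227 + R))
1/(o(391) + y(-424, l(-28))) = 1/(391 + (14301 + 63*(-424) + 227*(4 - 1*(-28)) - 424*(4 - 1*(-28)))) = 1/(391 + (14301 - 26712 + 227*(4 + 28) - 424*(4 + 28))) = 1/(391 + (14301 - 26712 + 227*32 - 424*32)) = 1/(391 + (14301 - 26712 + 7264 - 13568)) = 1/(391 - 18715) = 1/(-18324) = -1/18324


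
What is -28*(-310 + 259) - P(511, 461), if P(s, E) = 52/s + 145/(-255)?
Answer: 37227275/26061 ≈ 1428.5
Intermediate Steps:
P(s, E) = -29/51 + 52/s (P(s, E) = 52/s + 145*(-1/255) = 52/s - 29/51 = -29/51 + 52/s)
-28*(-310 + 259) - P(511, 461) = -28*(-310 + 259) - (-29/51 + 52/511) = -28*(-51) - (-29/51 + 52*(1/511)) = 1428 - (-29/51 + 52/511) = 1428 - 1*(-12167/26061) = 1428 + 12167/26061 = 37227275/26061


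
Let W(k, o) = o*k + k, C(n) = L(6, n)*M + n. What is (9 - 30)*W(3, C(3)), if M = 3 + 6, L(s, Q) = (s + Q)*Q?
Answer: -15561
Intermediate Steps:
L(s, Q) = Q*(Q + s) (L(s, Q) = (Q + s)*Q = Q*(Q + s))
M = 9
C(n) = n + 9*n*(6 + n) (C(n) = (n*(n + 6))*9 + n = (n*(6 + n))*9 + n = 9*n*(6 + n) + n = n + 9*n*(6 + n))
W(k, o) = k + k*o (W(k, o) = k*o + k = k + k*o)
(9 - 30)*W(3, C(3)) = (9 - 30)*(3*(1 + 3*(55 + 9*3))) = -63*(1 + 3*(55 + 27)) = -63*(1 + 3*82) = -63*(1 + 246) = -63*247 = -21*741 = -15561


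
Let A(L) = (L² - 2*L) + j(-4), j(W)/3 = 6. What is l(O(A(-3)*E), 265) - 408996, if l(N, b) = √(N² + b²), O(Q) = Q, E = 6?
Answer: -408996 + √109429 ≈ -4.0867e+5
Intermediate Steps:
j(W) = 18 (j(W) = 3*6 = 18)
A(L) = 18 + L² - 2*L (A(L) = (L² - 2*L) + 18 = 18 + L² - 2*L)
l(O(A(-3)*E), 265) - 408996 = √(((18 + (-3)² - 2*(-3))*6)² + 265²) - 408996 = √(((18 + 9 + 6)*6)² + 70225) - 408996 = √((33*6)² + 70225) - 408996 = √(198² + 70225) - 408996 = √(39204 + 70225) - 408996 = √109429 - 408996 = -408996 + √109429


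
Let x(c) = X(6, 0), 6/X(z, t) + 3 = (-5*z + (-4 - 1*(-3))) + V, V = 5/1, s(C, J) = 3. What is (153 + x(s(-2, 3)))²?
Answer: 19633761/841 ≈ 23346.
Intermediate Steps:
V = 5 (V = 5*1 = 5)
X(z, t) = 6/(1 - 5*z) (X(z, t) = 6/(-3 + ((-5*z + (-4 - 1*(-3))) + 5)) = 6/(-3 + ((-5*z + (-4 + 3)) + 5)) = 6/(-3 + ((-5*z - 1) + 5)) = 6/(-3 + ((-1 - 5*z) + 5)) = 6/(-3 + (4 - 5*z)) = 6/(1 - 5*z))
x(c) = -6/29 (x(c) = -6/(-1 + 5*6) = -6/(-1 + 30) = -6/29)
(153 + x(s(-2, 3)))² = (153 - 6/29)² = (4431/29)² = 19633761/841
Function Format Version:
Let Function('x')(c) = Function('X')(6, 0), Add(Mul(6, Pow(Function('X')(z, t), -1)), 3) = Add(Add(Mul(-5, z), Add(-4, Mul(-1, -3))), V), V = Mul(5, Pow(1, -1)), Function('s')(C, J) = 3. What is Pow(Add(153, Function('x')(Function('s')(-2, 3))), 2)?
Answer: Rational(19633761, 841) ≈ 23346.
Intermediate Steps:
V = 5 (V = Mul(5, 1) = 5)
Function('X')(z, t) = Mul(6, Pow(Add(1, Mul(-5, z)), -1)) (Function('X')(z, t) = Mul(6, Pow(Add(-3, Add(Add(Mul(-5, z), Add(-4, Mul(-1, -3))), 5)), -1)) = Mul(6, Pow(Add(-3, Add(Add(Mul(-5, z), Add(-4, 3)), 5)), -1)) = Mul(6, Pow(Add(-3, Add(Add(Mul(-5, z), -1), 5)), -1)) = Mul(6, Pow(Add(-3, Add(Add(-1, Mul(-5, z)), 5)), -1)) = Mul(6, Pow(Add(-3, Add(4, Mul(-5, z))), -1)) = Mul(6, Pow(Add(1, Mul(-5, z)), -1)))
Function('x')(c) = Rational(-6, 29) (Function('x')(c) = Mul(-6, Pow(Add(-1, Mul(5, 6)), -1)) = Mul(-6, Pow(Add(-1, 30), -1)) = Mul(-6, Pow(29, -1)) = Mul(-6, Rational(1, 29)) = Rational(-6, 29))
Pow(Add(153, Function('x')(Function('s')(-2, 3))), 2) = Pow(Add(153, Rational(-6, 29)), 2) = Pow(Rational(4431, 29), 2) = Rational(19633761, 841)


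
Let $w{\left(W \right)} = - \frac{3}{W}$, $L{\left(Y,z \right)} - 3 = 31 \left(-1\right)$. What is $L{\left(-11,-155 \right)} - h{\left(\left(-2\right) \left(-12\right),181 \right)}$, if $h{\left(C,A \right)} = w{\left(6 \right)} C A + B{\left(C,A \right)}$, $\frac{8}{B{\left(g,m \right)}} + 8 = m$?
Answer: $\frac{370904}{173} \approx 2144.0$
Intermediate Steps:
$L{\left(Y,z \right)} = -28$ ($L{\left(Y,z \right)} = 3 + 31 \left(-1\right) = 3 - 31 = -28$)
$B{\left(g,m \right)} = \frac{8}{-8 + m}$
$h{\left(C,A \right)} = \frac{8}{-8 + A} - \frac{A C}{2}$ ($h{\left(C,A \right)} = - \frac{3}{6} C A + \frac{8}{-8 + A} = \left(-3\right) \frac{1}{6} C A + \frac{8}{-8 + A} = - \frac{C}{2} A + \frac{8}{-8 + A} = - \frac{A C}{2} + \frac{8}{-8 + A} = \frac{8}{-8 + A} - \frac{A C}{2}$)
$L{\left(-11,-155 \right)} - h{\left(\left(-2\right) \left(-12\right),181 \right)} = -28 - \frac{16 - 181 \left(\left(-2\right) \left(-12\right)\right) \left(-8 + 181\right)}{2 \left(-8 + 181\right)} = -28 - \frac{16 - 181 \cdot 24 \cdot 173}{2 \cdot 173} = -28 - \frac{1}{2} \cdot \frac{1}{173} \left(16 - 751512\right) = -28 - \frac{1}{2} \cdot \frac{1}{173} \left(-751496\right) = -28 - - \frac{375748}{173} = -28 + \frac{375748}{173} = \frac{370904}{173}$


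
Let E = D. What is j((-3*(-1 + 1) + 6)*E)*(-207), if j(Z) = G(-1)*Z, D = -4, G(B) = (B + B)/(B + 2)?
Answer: -9936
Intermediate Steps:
G(B) = 2*B/(2 + B) (G(B) = (2*B)/(2 + B) = 2*B/(2 + B))
E = -4
j(Z) = -2*Z (j(Z) = (2*(-1)/(2 - 1))*Z = (2*(-1)/1)*Z = (2*(-1)*1)*Z = -2*Z)
j((-3*(-1 + 1) + 6)*E)*(-207) = -2*(-3*(-1 + 1) + 6)*(-4)*(-207) = -2*(-3*0 + 6)*(-4)*(-207) = -2*(0 + 6)*(-4)*(-207) = -12*(-4)*(-207) = -2*(-24)*(-207) = 48*(-207) = -9936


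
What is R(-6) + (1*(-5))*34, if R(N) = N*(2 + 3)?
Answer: -200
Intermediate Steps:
R(N) = 5*N (R(N) = N*5 = 5*N)
R(-6) + (1*(-5))*34 = 5*(-6) + (1*(-5))*34 = -30 - 5*34 = -30 - 170 = -200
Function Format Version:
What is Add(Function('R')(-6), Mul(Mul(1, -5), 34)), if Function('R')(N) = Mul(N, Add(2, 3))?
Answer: -200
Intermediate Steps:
Function('R')(N) = Mul(5, N) (Function('R')(N) = Mul(N, 5) = Mul(5, N))
Add(Function('R')(-6), Mul(Mul(1, -5), 34)) = Add(Mul(5, -6), Mul(Mul(1, -5), 34)) = Add(-30, Mul(-5, 34)) = Add(-30, -170) = -200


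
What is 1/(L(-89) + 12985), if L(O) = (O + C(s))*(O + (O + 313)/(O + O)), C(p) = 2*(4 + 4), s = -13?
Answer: 89/1742074 ≈ 5.1089e-5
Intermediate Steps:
C(p) = 16 (C(p) = 2*8 = 16)
L(O) = (16 + O)*(O + (313 + O)/(2*O)) (L(O) = (O + 16)*(O + (O + 313)/(O + O)) = (16 + O)*(O + (313 + O)/((2*O))) = (16 + O)*(O + (313 + O)*(1/(2*O))) = (16 + O)*(O + (313 + O)/(2*O)))
1/(L(-89) + 12985) = 1/((329/2 + (-89)² + 2504/(-89) + (33/2)*(-89)) + 12985) = 1/((329/2 + 7921 + 2504*(-1/89) - 2937/2) + 12985) = 1/((329/2 + 7921 - 2504/89 - 2937/2) + 12985) = 1/(586409/89 + 12985) = 1/(1742074/89) = 89/1742074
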